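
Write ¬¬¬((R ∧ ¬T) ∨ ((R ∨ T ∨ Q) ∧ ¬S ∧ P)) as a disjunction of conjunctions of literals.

¬¬¬((R ∧ ¬T) ∨ ((R ∨ T ∨ Q) ∧ ¬S ∧ P))
= ¬((R ∧ ¬T) ∨ ((R ∨ T ∨ Q) ∧ ¬S ∧ P))   (double negation)
= ¬(R ∧ ¬T) ∧ ¬((R ∨ T ∨ Q) ∧ ¬S ∧ P)   (De Morgan)
= (¬R ∨ ¬¬T) ∧ ¬((R ∨ T ∨ Q) ∧ ¬S ∧ P)   (De Morgan)
= (¬R ∨ T) ∧ ¬((R ∨ T ∨ Q) ∧ ¬S ∧ P)   (double negation)
= (¬R ∨ T) ∧ (¬(R ∨ T ∨ Q) ∨ ¬¬S ∨ ¬P)   (De Morgan)
= (¬R ∨ T) ∧ ((¬R ∧ ¬T ∧ ¬Q) ∨ ¬¬S ∨ ¬P)   (De Morgan)
= (¬R ∨ T) ∧ ((¬R ∧ ¬T ∧ ¬Q) ∨ S ∨ ¬P)   (double negation)
= (¬R ∧ ¬R ∧ ¬T ∧ ¬Q) ∨ (¬R ∧ S) ∨ (¬R ∧ ¬P) ∨ (T ∧ ¬R ∧ ¬T ∧ ¬Q) ∨ (T ∧ S) ∨ (T ∧ ¬P)   (distribute ∧ over ∨)
= (¬R ∧ ¬T ∧ ¬Q) ∨ (¬R ∧ S) ∨ (¬R ∧ ¬P) ∨ (T ∧ S) ∨ (T ∧ ¬P)   (simplify)

(¬R ∧ ¬T ∧ ¬Q) ∨ (¬R ∧ S) ∨ (¬R ∧ ¬P) ∨ (T ∧ S) ∨ (T ∧ ¬P)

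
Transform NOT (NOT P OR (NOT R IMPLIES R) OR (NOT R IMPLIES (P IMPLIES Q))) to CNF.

P AND NOT R AND NOT Q

NOT (NOT P OR (NOT R IMPLIES R) OR (NOT R IMPLIES (P IMPLIES Q)))
≡ NOT (NOT P OR NOT NOT R OR R OR (NOT R IMPLIES (P IMPLIES Q)))   — eliminate IMPLIES
≡ NOT (NOT P OR NOT NOT R OR R OR NOT NOT R OR (P IMPLIES Q))   — eliminate IMPLIES
≡ NOT (NOT P OR NOT NOT R OR R OR NOT NOT R OR NOT P OR Q)   — eliminate IMPLIES
≡ NOT NOT P AND NOT NOT NOT R AND NOT R AND NOT NOT NOT R AND NOT NOT P AND NOT Q   — De Morgan
≡ P AND NOT NOT NOT R AND NOT R AND NOT NOT NOT R AND NOT NOT P AND NOT Q   — double negation
≡ P AND NOT R AND NOT R AND NOT NOT NOT R AND NOT NOT P AND NOT Q   — double negation
≡ P AND NOT R AND NOT R AND NOT R AND NOT NOT P AND NOT Q   — double negation
≡ P AND NOT R AND NOT R AND NOT R AND P AND NOT Q   — double negation
≡ P AND NOT R AND NOT Q   — simplify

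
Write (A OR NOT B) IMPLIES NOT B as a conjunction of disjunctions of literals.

(A OR NOT B) IMPLIES NOT B
⇔ NOT (A OR NOT B) OR NOT B   (eliminate IMPLIES)
⇔ (NOT A AND NOT NOT B) OR NOT B   (De Morgan)
⇔ (NOT A AND B) OR NOT B   (double negation)
⇔ (NOT A OR NOT B) AND (B OR NOT B)   (distribute OR over AND)
⇔ NOT A OR NOT B   (simplify)

NOT A OR NOT B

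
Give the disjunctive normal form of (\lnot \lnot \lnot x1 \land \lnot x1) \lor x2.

\lnot x1 \lor x2

(\lnot \lnot \lnot x1 \land \lnot x1) \lor x2
= (\lnot x1 \land \lnot x1) \lor x2   (double negation)
= \lnot x1 \lor x2   (simplify)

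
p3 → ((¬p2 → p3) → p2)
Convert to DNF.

¬p3 ∨ p2

p3 → ((¬p2 → p3) → p2)
≡ ¬p3 ∨ ((¬p2 → p3) → p2)   (eliminate →)
≡ ¬p3 ∨ ¬(¬p2 → p3) ∨ p2   (eliminate →)
≡ ¬p3 ∨ ¬(¬¬p2 ∨ p3) ∨ p2   (eliminate →)
≡ ¬p3 ∨ (¬¬¬p2 ∧ ¬p3) ∨ p2   (De Morgan)
≡ ¬p3 ∨ (¬p2 ∧ ¬p3) ∨ p2   (double negation)
≡ ¬p3 ∨ p2   (simplify)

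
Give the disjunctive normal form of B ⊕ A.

B ⊕ A
≡ (B ∧ ¬A) ∨ (¬B ∧ A)   (expand ⊕)

(B ∧ ¬A) ∨ (¬B ∧ A)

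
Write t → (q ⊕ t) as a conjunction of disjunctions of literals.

¬t ∨ ¬q

t → (q ⊕ t)
= ¬t ∨ (q ⊕ t)   — eliminate →
= ¬t ∨ ((q ∨ t) ∧ ¬(q ∧ t))   — expand ⊕
= ¬t ∨ ((q ∨ t) ∧ (¬q ∨ ¬t))   — De Morgan
= (¬t ∨ q ∨ t) ∧ (¬t ∨ ¬q ∨ ¬t)   — distribute ∨ over ∧
= ¬t ∨ ¬q   — simplify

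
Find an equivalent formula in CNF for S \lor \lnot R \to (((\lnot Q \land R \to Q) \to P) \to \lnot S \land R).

(\lnot S \lor Q \lor \lnot R) \land (\lnot S \lor \lnot P) \land (R \lor \lnot P)

S \lor \lnot R \to (((\lnot Q \land R \to Q) \to P) \to \lnot S \land R)
≡ \lnot (S \lor \lnot R) \lor (((\lnot Q \land R \to Q) \to P) \to \lnot S \land R)   (eliminate \to)
≡ \lnot (S \lor \lnot R) \lor \lnot ((\lnot Q \land R \to Q) \to P) \lor \lnot S \land R   (eliminate \to)
≡ \lnot (S \lor \lnot R) \lor \lnot (\lnot (\lnot Q \land R \to Q) \lor P) \lor \lnot S \land R   (eliminate \to)
≡ \lnot (S \lor \lnot R) \lor \lnot (\lnot (\lnot (\lnot Q \land R) \lor Q) \lor P) \lor \lnot S \land R   (eliminate \to)
≡ \lnot S \land \lnot \lnot R \lor \lnot (\lnot (\lnot (\lnot Q \land R) \lor Q) \lor P) \lor \lnot S \land R   (De Morgan)
≡ \lnot S \land R \lor \lnot (\lnot (\lnot (\lnot Q \land R) \lor Q) \lor P) \lor \lnot S \land R   (double negation)
≡ \lnot S \land R \lor \lnot \lnot (\lnot (\lnot Q \land R) \lor Q) \land \lnot P \lor \lnot S \land R   (De Morgan)
≡ \lnot S \land R \lor (\lnot (\lnot Q \land R) \lor Q) \land \lnot P \lor \lnot S \land R   (double negation)
≡ \lnot S \land R \lor (\lnot \lnot Q \lor \lnot R \lor Q) \land \lnot P \lor \lnot S \land R   (De Morgan)
≡ \lnot S \land R \lor (Q \lor \lnot R \lor Q) \land \lnot P \lor \lnot S \land R   (double negation)
≡ (\lnot S \lor Q \lor \lnot R \lor Q \lor \lnot S) \land (\lnot S \lor Q \lor \lnot R \lor Q \lor R) \land (\lnot S \lor \lnot P \lor \lnot S) \land (\lnot S \lor \lnot P \lor R) \land (R \lor Q \lor \lnot R \lor Q \lor \lnot S) \land (R \lor Q \lor \lnot R \lor Q \lor R) \land (R \lor \lnot P \lor \lnot S) \land (R \lor \lnot P \lor R)   (distribute \lor over \land)
≡ (\lnot S \lor Q \lor \lnot R) \land (\lnot S \lor \lnot P) \land (R \lor \lnot P)   (simplify)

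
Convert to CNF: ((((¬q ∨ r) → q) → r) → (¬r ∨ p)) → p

r ∨ p

((((¬q ∨ r) → q) → r) → (¬r ∨ p)) → p
⇔ ¬((((¬q ∨ r) → q) → r) → (¬r ∨ p)) ∨ p   [eliminate →]
⇔ ¬(¬(((¬q ∨ r) → q) → r) ∨ ¬r ∨ p) ∨ p   [eliminate →]
⇔ ¬(¬(¬((¬q ∨ r) → q) ∨ r) ∨ ¬r ∨ p) ∨ p   [eliminate →]
⇔ ¬(¬(¬(¬(¬q ∨ r) ∨ q) ∨ r) ∨ ¬r ∨ p) ∨ p   [eliminate →]
⇔ (¬¬(¬(¬(¬q ∨ r) ∨ q) ∨ r) ∧ ¬¬r ∧ ¬p) ∨ p   [De Morgan]
⇔ ((¬(¬(¬q ∨ r) ∨ q) ∨ r) ∧ ¬¬r ∧ ¬p) ∨ p   [double negation]
⇔ (((¬¬(¬q ∨ r) ∧ ¬q) ∨ r) ∧ ¬¬r ∧ ¬p) ∨ p   [De Morgan]
⇔ ((((¬q ∨ r) ∧ ¬q) ∨ r) ∧ ¬¬r ∧ ¬p) ∨ p   [double negation]
⇔ ((((¬q ∨ r) ∧ ¬q) ∨ r) ∧ r ∧ ¬p) ∨ p   [double negation]
⇔ (¬q ∨ r ∨ r ∨ p) ∧ (¬q ∨ r ∨ p) ∧ (r ∨ p) ∧ (¬p ∨ p)   [distribute ∨ over ∧]
⇔ r ∨ p   [simplify]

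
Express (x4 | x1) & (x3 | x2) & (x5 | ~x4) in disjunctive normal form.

(x4 | x1) & (x3 | x2) & (x5 | ~x4)
≡ (x4 & x3 & x5) | (x4 & x3 & ~x4) | (x4 & x2 & x5) | (x4 & x2 & ~x4) | (x1 & x3 & x5) | (x1 & x3 & ~x4) | (x1 & x2 & x5) | (x1 & x2 & ~x4)   [distribute & over |]
≡ (x4 & x3 & x5) | (x4 & x2 & x5) | (x1 & x3 & x5) | (x1 & x3 & ~x4) | (x1 & x2 & x5) | (x1 & x2 & ~x4)   [simplify]

(x4 & x3 & x5) | (x4 & x2 & x5) | (x1 & x3 & x5) | (x1 & x3 & ~x4) | (x1 & x2 & x5) | (x1 & x2 & ~x4)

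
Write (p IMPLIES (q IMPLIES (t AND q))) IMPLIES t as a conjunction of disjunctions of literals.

(p IMPLIES (q IMPLIES (t AND q))) IMPLIES t
≡ NOT (p IMPLIES (q IMPLIES (t AND q))) OR t   [eliminate IMPLIES]
≡ NOT (NOT p OR (q IMPLIES (t AND q))) OR t   [eliminate IMPLIES]
≡ NOT (NOT p OR NOT q OR (t AND q)) OR t   [eliminate IMPLIES]
≡ (NOT NOT p AND NOT NOT q AND NOT (t AND q)) OR t   [De Morgan]
≡ (p AND NOT NOT q AND NOT (t AND q)) OR t   [double negation]
≡ (p AND q AND NOT (t AND q)) OR t   [double negation]
≡ (p AND q AND (NOT t OR NOT q)) OR t   [De Morgan]
≡ (p OR t) AND (q OR t) AND (NOT t OR NOT q OR t)   [distribute OR over AND]
≡ (p OR t) AND (q OR t)   [simplify]

(p OR t) AND (q OR t)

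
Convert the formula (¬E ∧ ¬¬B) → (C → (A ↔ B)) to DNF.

(¬E ∧ ¬¬B) → (C → (A ↔ B))
≡ ¬(¬E ∧ ¬¬B) ∨ (C → (A ↔ B))   (eliminate →)
≡ ¬(¬E ∧ ¬¬B) ∨ ¬C ∨ (A ↔ B)   (eliminate →)
≡ ¬(¬E ∧ ¬¬B) ∨ ¬C ∨ ((A → B) ∧ (B → A))   (eliminate ↔)
≡ ¬(¬E ∧ ¬¬B) ∨ ¬C ∨ ((¬A ∨ B) ∧ (B → A))   (eliminate →)
≡ ¬(¬E ∧ ¬¬B) ∨ ¬C ∨ ((¬A ∨ B) ∧ (¬B ∨ A))   (eliminate →)
≡ ¬¬E ∨ ¬¬¬B ∨ ¬C ∨ ((¬A ∨ B) ∧ (¬B ∨ A))   (De Morgan)
≡ E ∨ ¬¬¬B ∨ ¬C ∨ ((¬A ∨ B) ∧ (¬B ∨ A))   (double negation)
≡ E ∨ ¬B ∨ ¬C ∨ ((¬A ∨ B) ∧ (¬B ∨ A))   (double negation)
≡ E ∨ ¬B ∨ ¬C ∨ (¬A ∧ ¬B) ∨ (¬A ∧ A) ∨ (B ∧ ¬B) ∨ (B ∧ A)   (distribute ∧ over ∨)
≡ E ∨ ¬B ∨ ¬C ∨ (B ∧ A)   (simplify)

E ∨ ¬B ∨ ¬C ∨ (B ∧ A)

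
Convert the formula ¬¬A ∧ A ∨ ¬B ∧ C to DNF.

A ∨ ¬B ∧ C

¬¬A ∧ A ∨ ¬B ∧ C
≡ A ∧ A ∨ ¬B ∧ C
≡ A ∨ ¬B ∧ C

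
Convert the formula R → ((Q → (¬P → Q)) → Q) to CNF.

R → ((Q → (¬P → Q)) → Q)
≡ ¬R ∨ ((Q → (¬P → Q)) → Q)   (eliminate →)
≡ ¬R ∨ ¬(Q → (¬P → Q)) ∨ Q   (eliminate →)
≡ ¬R ∨ ¬(¬Q ∨ (¬P → Q)) ∨ Q   (eliminate →)
≡ ¬R ∨ ¬(¬Q ∨ ¬¬P ∨ Q) ∨ Q   (eliminate →)
≡ ¬R ∨ (¬¬Q ∧ ¬¬¬P ∧ ¬Q) ∨ Q   (De Morgan)
≡ ¬R ∨ (Q ∧ ¬¬¬P ∧ ¬Q) ∨ Q   (double negation)
≡ ¬R ∨ (Q ∧ ¬P ∧ ¬Q) ∨ Q   (double negation)
≡ (¬R ∨ Q ∨ Q) ∧ (¬R ∨ ¬P ∨ Q) ∧ (¬R ∨ ¬Q ∨ Q)   (distribute ∨ over ∧)
≡ ¬R ∨ Q   (simplify)

¬R ∨ Q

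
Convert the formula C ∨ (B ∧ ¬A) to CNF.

C ∨ (B ∧ ¬A)
≡ (C ∨ B) ∧ (C ∨ ¬A)   — distribute ∨ over ∧

(C ∨ B) ∧ (C ∨ ¬A)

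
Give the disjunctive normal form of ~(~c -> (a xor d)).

(~c & ~a & ~d) | (~c & d & a)

~(~c -> (a xor d))
≡ ~(~~c | (a xor d))   (eliminate ->)
≡ ~(~~c | (a & ~d) | (~a & d))   (expand xor)
≡ ~~~c & ~(a & ~d) & ~(~a & d)   (De Morgan)
≡ ~c & ~(a & ~d) & ~(~a & d)   (double negation)
≡ ~c & (~a | ~~d) & ~(~a & d)   (De Morgan)
≡ ~c & (~a | d) & ~(~a & d)   (double negation)
≡ ~c & (~a | d) & (~~a | ~d)   (De Morgan)
≡ ~c & (~a | d) & (a | ~d)   (double negation)
≡ (~c & ~a & a) | (~c & ~a & ~d) | (~c & d & a) | (~c & d & ~d)   (distribute & over |)
≡ (~c & ~a & ~d) | (~c & d & a)   (simplify)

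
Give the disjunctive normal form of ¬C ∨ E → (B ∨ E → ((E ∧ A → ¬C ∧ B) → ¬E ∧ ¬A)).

C ∧ ¬E ∨ ¬B ∧ ¬E ∨ E ∧ A ∧ C ∨ E ∧ A ∧ ¬B ∨ ¬E ∧ ¬A

¬C ∨ E → (B ∨ E → ((E ∧ A → ¬C ∧ B) → ¬E ∧ ¬A))
⇔ ¬(¬C ∨ E) ∨ (B ∨ E → ((E ∧ A → ¬C ∧ B) → ¬E ∧ ¬A))   — eliminate →
⇔ ¬(¬C ∨ E) ∨ ¬(B ∨ E) ∨ ((E ∧ A → ¬C ∧ B) → ¬E ∧ ¬A)   — eliminate →
⇔ ¬(¬C ∨ E) ∨ ¬(B ∨ E) ∨ ¬(E ∧ A → ¬C ∧ B) ∨ ¬E ∧ ¬A   — eliminate →
⇔ ¬(¬C ∨ E) ∨ ¬(B ∨ E) ∨ ¬(¬(E ∧ A) ∨ ¬C ∧ B) ∨ ¬E ∧ ¬A   — eliminate →
⇔ ¬¬C ∧ ¬E ∨ ¬(B ∨ E) ∨ ¬(¬(E ∧ A) ∨ ¬C ∧ B) ∨ ¬E ∧ ¬A   — De Morgan
⇔ C ∧ ¬E ∨ ¬(B ∨ E) ∨ ¬(¬(E ∧ A) ∨ ¬C ∧ B) ∨ ¬E ∧ ¬A   — double negation
⇔ C ∧ ¬E ∨ ¬B ∧ ¬E ∨ ¬(¬(E ∧ A) ∨ ¬C ∧ B) ∨ ¬E ∧ ¬A   — De Morgan
⇔ C ∧ ¬E ∨ ¬B ∧ ¬E ∨ ¬¬(E ∧ A) ∧ ¬(¬C ∧ B) ∨ ¬E ∧ ¬A   — De Morgan
⇔ C ∧ ¬E ∨ ¬B ∧ ¬E ∨ E ∧ A ∧ ¬(¬C ∧ B) ∨ ¬E ∧ ¬A   — double negation
⇔ C ∧ ¬E ∨ ¬B ∧ ¬E ∨ E ∧ A ∧ (¬¬C ∨ ¬B) ∨ ¬E ∧ ¬A   — De Morgan
⇔ C ∧ ¬E ∨ ¬B ∧ ¬E ∨ E ∧ A ∧ (C ∨ ¬B) ∨ ¬E ∧ ¬A   — double negation
⇔ C ∧ ¬E ∨ ¬B ∧ ¬E ∨ E ∧ A ∧ C ∨ E ∧ A ∧ ¬B ∨ ¬E ∧ ¬A   — distribute ∧ over ∨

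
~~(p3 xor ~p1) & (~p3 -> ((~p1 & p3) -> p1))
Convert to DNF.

(p3 & p1) | (~p3 & ~p1)

~~(p3 xor ~p1) & (~p3 -> ((~p1 & p3) -> p1))
= ~~((p3 & ~~p1) | (~p3 & ~p1)) & (~p3 -> ((~p1 & p3) -> p1))   — expand xor
= ~~((p3 & ~~p1) | (~p3 & ~p1)) & (~~p3 | ((~p1 & p3) -> p1))   — eliminate ->
= ~~((p3 & ~~p1) | (~p3 & ~p1)) & (~~p3 | ~(~p1 & p3) | p1)   — eliminate ->
= ((p3 & ~~p1) | (~p3 & ~p1)) & (~~p3 | ~(~p1 & p3) | p1)   — double negation
= ((p3 & p1) | (~p3 & ~p1)) & (~~p3 | ~(~p1 & p3) | p1)   — double negation
= ((p3 & p1) | (~p3 & ~p1)) & (p3 | ~(~p1 & p3) | p1)   — double negation
= ((p3 & p1) | (~p3 & ~p1)) & (p3 | ~~p1 | ~p3 | p1)   — De Morgan
= ((p3 & p1) | (~p3 & ~p1)) & (p3 | p1 | ~p3 | p1)   — double negation
= (p3 & p1 & p3) | (p3 & p1 & p1) | (p3 & p1 & ~p3) | (p3 & p1 & p1) | (~p3 & ~p1 & p3) | (~p3 & ~p1 & p1) | (~p3 & ~p1 & ~p3) | (~p3 & ~p1 & p1)   — distribute & over |
= (p3 & p1) | (~p3 & ~p1)   — simplify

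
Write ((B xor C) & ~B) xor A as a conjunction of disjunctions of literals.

((B xor C) & ~B) xor A
≡ (((B xor C) & ~B) | A) & ~((B xor C) & ~B & A)   — expand xor
≡ (((B | C) & ~(B & C) & ~B) | A) & ~((B xor C) & ~B & A)   — expand xor
≡ (((B | C) & ~(B & C) & ~B) | A) & ~((B | C) & ~(B & C) & ~B & A)   — expand xor
≡ (((B | C) & (~B | ~C) & ~B) | A) & ~((B | C) & ~(B & C) & ~B & A)   — De Morgan
≡ (((B | C) & (~B | ~C) & ~B) | A) & (~(B | C) | ~~(B & C) | ~~B | ~A)   — De Morgan
≡ (((B | C) & (~B | ~C) & ~B) | A) & ((~B & ~C) | ~~(B & C) | ~~B | ~A)   — De Morgan
≡ (((B | C) & (~B | ~C) & ~B) | A) & ((~B & ~C) | (B & C) | ~~B | ~A)   — double negation
≡ (((B | C) & (~B | ~C) & ~B) | A) & ((~B & ~C) | (B & C) | B | ~A)   — double negation
≡ (B | C | A) & (~B | ~C | A) & (~B | A) & (~B | B | B | ~A) & (~B | C | B | ~A) & (~C | B | B | ~A) & (~C | C | B | ~A)   — distribute | over &
≡ (B | C | A) & (~B | A) & (~C | B | ~A)   — simplify

(B | C | A) & (~B | A) & (~C | B | ~A)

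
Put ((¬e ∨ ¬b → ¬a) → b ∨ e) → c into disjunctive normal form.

((¬e ∨ ¬b → ¬a) → b ∨ e) → c
⇔ ¬((¬e ∨ ¬b → ¬a) → b ∨ e) ∨ c   [eliminate →]
⇔ ¬(¬(¬e ∨ ¬b → ¬a) ∨ b ∨ e) ∨ c   [eliminate →]
⇔ ¬(¬(¬(¬e ∨ ¬b) ∨ ¬a) ∨ b ∨ e) ∨ c   [eliminate →]
⇔ ¬¬(¬(¬e ∨ ¬b) ∨ ¬a) ∧ ¬b ∧ ¬e ∨ c   [De Morgan]
⇔ (¬(¬e ∨ ¬b) ∨ ¬a) ∧ ¬b ∧ ¬e ∨ c   [double negation]
⇔ (¬¬e ∧ ¬¬b ∨ ¬a) ∧ ¬b ∧ ¬e ∨ c   [De Morgan]
⇔ (e ∧ ¬¬b ∨ ¬a) ∧ ¬b ∧ ¬e ∨ c   [double negation]
⇔ (e ∧ b ∨ ¬a) ∧ ¬b ∧ ¬e ∨ c   [double negation]
⇔ e ∧ b ∧ ¬b ∧ ¬e ∨ ¬a ∧ ¬b ∧ ¬e ∨ c   [distribute ∧ over ∨]
⇔ ¬a ∧ ¬b ∧ ¬e ∨ c   [simplify]

¬a ∧ ¬b ∧ ¬e ∨ c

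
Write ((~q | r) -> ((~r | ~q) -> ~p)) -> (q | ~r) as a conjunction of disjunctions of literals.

p | q | ~r

((~q | r) -> ((~r | ~q) -> ~p)) -> (q | ~r)
= ~((~q | r) -> ((~r | ~q) -> ~p)) | q | ~r   [eliminate ->]
= ~(~(~q | r) | ((~r | ~q) -> ~p)) | q | ~r   [eliminate ->]
= ~(~(~q | r) | ~(~r | ~q) | ~p) | q | ~r   [eliminate ->]
= (~~(~q | r) & ~~(~r | ~q) & ~~p) | q | ~r   [De Morgan]
= ((~q | r) & ~~(~r | ~q) & ~~p) | q | ~r   [double negation]
= ((~q | r) & (~r | ~q) & ~~p) | q | ~r   [double negation]
= ((~q | r) & (~r | ~q) & p) | q | ~r   [double negation]
= (~q | r | q | ~r) & (~r | ~q | q | ~r) & (p | q | ~r)   [distribute | over &]
= p | q | ~r   [simplify]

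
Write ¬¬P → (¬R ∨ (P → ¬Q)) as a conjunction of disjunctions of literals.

¬P ∨ ¬R ∨ ¬Q

¬¬P → (¬R ∨ (P → ¬Q))
⇔ ¬¬¬P ∨ ¬R ∨ (P → ¬Q)
⇔ ¬¬¬P ∨ ¬R ∨ ¬P ∨ ¬Q
⇔ ¬P ∨ ¬R ∨ ¬P ∨ ¬Q
⇔ ¬P ∨ ¬R ∨ ¬Q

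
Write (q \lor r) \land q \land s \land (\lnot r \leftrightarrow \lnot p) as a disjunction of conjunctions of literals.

(q \lor r) \land q \land s \land (\lnot r \leftrightarrow \lnot p)
= (q \lor r) \land q \land s \land (\lnot r \to \lnot p) \land (\lnot p \to \lnot r)   (eliminate \leftrightarrow)
= (q \lor r) \land q \land s \land (\lnot \lnot r \lor \lnot p) \land (\lnot p \to \lnot r)   (eliminate \to)
= (q \lor r) \land q \land s \land (\lnot \lnot r \lor \lnot p) \land (\lnot \lnot p \lor \lnot r)   (eliminate \to)
= (q \lor r) \land q \land s \land (r \lor \lnot p) \land (\lnot \lnot p \lor \lnot r)   (double negation)
= (q \lor r) \land q \land s \land (r \lor \lnot p) \land (p \lor \lnot r)   (double negation)
= (q \land q \land s \land r \land p) \lor (q \land q \land s \land r \land \lnot r) \lor (q \land q \land s \land \lnot p \land p) \lor (q \land q \land s \land \lnot p \land \lnot r) \lor (r \land q \land s \land r \land p) \lor (r \land q \land s \land r \land \lnot r) \lor (r \land q \land s \land \lnot p \land p) \lor (r \land q \land s \land \lnot p \land \lnot r)   (distribute \land over \lor)
= (q \land s \land r \land p) \lor (q \land s \land \lnot p \land \lnot r)   (simplify)

(q \land s \land r \land p) \lor (q \land s \land \lnot p \land \lnot r)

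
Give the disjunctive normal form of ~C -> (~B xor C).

C | (~B & ~C)

~C -> (~B xor C)
≡ ~~C | (~B xor C)   [eliminate ->]
≡ ~~C | (~B & ~C) | (~~B & C)   [expand xor]
≡ C | (~B & ~C) | (~~B & C)   [double negation]
≡ C | (~B & ~C) | (B & C)   [double negation]
≡ C | (~B & ~C)   [simplify]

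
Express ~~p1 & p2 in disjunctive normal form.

p1 & p2

~~p1 & p2
≡ p1 & p2   — double negation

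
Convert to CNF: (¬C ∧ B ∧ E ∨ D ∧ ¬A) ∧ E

(¬C ∧ B ∧ E ∨ D ∧ ¬A) ∧ E
≡ (¬C ∨ D) ∧ (¬C ∨ ¬A) ∧ (B ∨ D) ∧ (B ∨ ¬A) ∧ (E ∨ D) ∧ (E ∨ ¬A) ∧ E   [distribute ∨ over ∧]
≡ (¬C ∨ D) ∧ (¬C ∨ ¬A) ∧ (B ∨ D) ∧ (B ∨ ¬A) ∧ E   [simplify]

(¬C ∨ D) ∧ (¬C ∨ ¬A) ∧ (B ∨ D) ∧ (B ∨ ¬A) ∧ E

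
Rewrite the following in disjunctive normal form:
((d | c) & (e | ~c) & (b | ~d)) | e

((d | c) & (e | ~c) & (b | ~d)) | e
⇔ (d & e & b) | (d & e & ~d) | (d & ~c & b) | (d & ~c & ~d) | (c & e & b) | (c & e & ~d) | (c & ~c & b) | (c & ~c & ~d) | e   (distribute & over |)
⇔ (d & ~c & b) | e   (simplify)

(d & ~c & b) | e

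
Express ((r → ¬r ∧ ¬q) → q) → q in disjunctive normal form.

((r → ¬r ∧ ¬q) → q) → q
⇔ ¬((r → ¬r ∧ ¬q) → q) ∨ q   — eliminate →
⇔ ¬(¬(r → ¬r ∧ ¬q) ∨ q) ∨ q   — eliminate →
⇔ ¬(¬(¬r ∨ ¬r ∧ ¬q) ∨ q) ∨ q   — eliminate →
⇔ ¬¬(¬r ∨ ¬r ∧ ¬q) ∧ ¬q ∨ q   — De Morgan
⇔ (¬r ∨ ¬r ∧ ¬q) ∧ ¬q ∨ q   — double negation
⇔ ¬r ∧ ¬q ∨ ¬r ∧ ¬q ∧ ¬q ∨ q   — distribute ∧ over ∨
⇔ ¬r ∧ ¬q ∨ q   — simplify

¬r ∧ ¬q ∨ q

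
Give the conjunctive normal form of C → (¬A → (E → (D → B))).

C → (¬A → (E → (D → B)))
= ¬C ∨ (¬A → (E → (D → B)))   [eliminate →]
= ¬C ∨ ¬¬A ∨ (E → (D → B))   [eliminate →]
= ¬C ∨ ¬¬A ∨ ¬E ∨ (D → B)   [eliminate →]
= ¬C ∨ ¬¬A ∨ ¬E ∨ ¬D ∨ B   [eliminate →]
= ¬C ∨ A ∨ ¬E ∨ ¬D ∨ B   [double negation]

¬C ∨ A ∨ ¬E ∨ ¬D ∨ B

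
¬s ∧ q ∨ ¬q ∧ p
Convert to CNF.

¬s ∧ q ∨ ¬q ∧ p
≡ (¬s ∨ ¬q) ∧ (¬s ∨ p) ∧ (q ∨ ¬q) ∧ (q ∨ p)   — distribute ∨ over ∧
≡ (¬s ∨ ¬q) ∧ (¬s ∨ p) ∧ (q ∨ p)   — simplify

(¬s ∨ ¬q) ∧ (¬s ∨ p) ∧ (q ∨ p)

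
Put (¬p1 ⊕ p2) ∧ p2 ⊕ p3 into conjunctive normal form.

(¬p1 ⊕ p2) ∧ p2 ⊕ p3
= ((¬p1 ⊕ p2) ∧ p2 ∨ p3) ∧ ¬((¬p1 ⊕ p2) ∧ p2 ∧ p3)   (expand ⊕)
= ((¬p1 ∨ p2) ∧ ¬(¬p1 ∧ p2) ∧ p2 ∨ p3) ∧ ¬((¬p1 ⊕ p2) ∧ p2 ∧ p3)   (expand ⊕)
= ((¬p1 ∨ p2) ∧ ¬(¬p1 ∧ p2) ∧ p2 ∨ p3) ∧ ¬((¬p1 ∨ p2) ∧ ¬(¬p1 ∧ p2) ∧ p2 ∧ p3)   (expand ⊕)
= ((¬p1 ∨ p2) ∧ (¬¬p1 ∨ ¬p2) ∧ p2 ∨ p3) ∧ ¬((¬p1 ∨ p2) ∧ ¬(¬p1 ∧ p2) ∧ p2 ∧ p3)   (De Morgan)
= ((¬p1 ∨ p2) ∧ (p1 ∨ ¬p2) ∧ p2 ∨ p3) ∧ ¬((¬p1 ∨ p2) ∧ ¬(¬p1 ∧ p2) ∧ p2 ∧ p3)   (double negation)
= ((¬p1 ∨ p2) ∧ (p1 ∨ ¬p2) ∧ p2 ∨ p3) ∧ (¬(¬p1 ∨ p2) ∨ ¬¬(¬p1 ∧ p2) ∨ ¬p2 ∨ ¬p3)   (De Morgan)
= ((¬p1 ∨ p2) ∧ (p1 ∨ ¬p2) ∧ p2 ∨ p3) ∧ (¬¬p1 ∧ ¬p2 ∨ ¬¬(¬p1 ∧ p2) ∨ ¬p2 ∨ ¬p3)   (De Morgan)
= ((¬p1 ∨ p2) ∧ (p1 ∨ ¬p2) ∧ p2 ∨ p3) ∧ (p1 ∧ ¬p2 ∨ ¬¬(¬p1 ∧ p2) ∨ ¬p2 ∨ ¬p3)   (double negation)
= ((¬p1 ∨ p2) ∧ (p1 ∨ ¬p2) ∧ p2 ∨ p3) ∧ (p1 ∧ ¬p2 ∨ ¬p1 ∧ p2 ∨ ¬p2 ∨ ¬p3)   (double negation)
= (¬p1 ∨ p2 ∨ p3) ∧ (p1 ∨ ¬p2 ∨ p3) ∧ (p2 ∨ p3) ∧ (p1 ∨ ¬p1 ∨ ¬p2 ∨ ¬p3) ∧ (p1 ∨ p2 ∨ ¬p2 ∨ ¬p3) ∧ (¬p2 ∨ ¬p1 ∨ ¬p2 ∨ ¬p3) ∧ (¬p2 ∨ p2 ∨ ¬p2 ∨ ¬p3)   (distribute ∨ over ∧)
= (p1 ∨ ¬p2 ∨ p3) ∧ (p2 ∨ p3) ∧ (¬p2 ∨ ¬p1 ∨ ¬p3)   (simplify)

(p1 ∨ ¬p2 ∨ p3) ∧ (p2 ∨ p3) ∧ (¬p2 ∨ ¬p1 ∨ ¬p3)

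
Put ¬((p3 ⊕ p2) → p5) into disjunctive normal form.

(p3 ∧ ¬p2 ∧ ¬p5) ∨ (¬p3 ∧ p2 ∧ ¬p5)

¬((p3 ⊕ p2) → p5)
= ¬(¬(p3 ⊕ p2) ∨ p5)   [eliminate →]
= ¬(¬((p3 ∧ ¬p2) ∨ (¬p3 ∧ p2)) ∨ p5)   [expand ⊕]
= ¬¬((p3 ∧ ¬p2) ∨ (¬p3 ∧ p2)) ∧ ¬p5   [De Morgan]
= ((p3 ∧ ¬p2) ∨ (¬p3 ∧ p2)) ∧ ¬p5   [double negation]
= (p3 ∧ ¬p2 ∧ ¬p5) ∨ (¬p3 ∧ p2 ∧ ¬p5)   [distribute ∧ over ∨]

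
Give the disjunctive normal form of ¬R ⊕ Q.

(¬R ∧ ¬Q) ∨ (R ∧ Q)

¬R ⊕ Q
= (¬R ∧ ¬Q) ∨ (¬¬R ∧ Q)   [expand ⊕]
= (¬R ∧ ¬Q) ∨ (R ∧ Q)   [double negation]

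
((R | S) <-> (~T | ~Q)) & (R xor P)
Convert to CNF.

(~R | ~T | ~Q) & (~S | ~T | ~Q) & (T | R | S) & (Q | R | S) & (R | P) & (~R | ~P)

((R | S) <-> (~T | ~Q)) & (R xor P)
≡ ((R | S) -> (~T | ~Q)) & ((~T | ~Q) -> (R | S)) & (R xor P)   [eliminate <->]
≡ (~(R | S) | ~T | ~Q) & ((~T | ~Q) -> (R | S)) & (R xor P)   [eliminate ->]
≡ (~(R | S) | ~T | ~Q) & (~(~T | ~Q) | R | S) & (R xor P)   [eliminate ->]
≡ (~(R | S) | ~T | ~Q) & (~(~T | ~Q) | R | S) & (R | P) & ~(R & P)   [expand xor]
≡ ((~R & ~S) | ~T | ~Q) & (~(~T | ~Q) | R | S) & (R | P) & ~(R & P)   [De Morgan]
≡ ((~R & ~S) | ~T | ~Q) & ((~~T & ~~Q) | R | S) & (R | P) & ~(R & P)   [De Morgan]
≡ ((~R & ~S) | ~T | ~Q) & ((T & ~~Q) | R | S) & (R | P) & ~(R & P)   [double negation]
≡ ((~R & ~S) | ~T | ~Q) & ((T & Q) | R | S) & (R | P) & ~(R & P)   [double negation]
≡ ((~R & ~S) | ~T | ~Q) & ((T & Q) | R | S) & (R | P) & (~R | ~P)   [De Morgan]
≡ (~R | ~T | ~Q) & (~S | ~T | ~Q) & (T | R | S) & (Q | R | S) & (R | P) & (~R | ~P)   [distribute | over &]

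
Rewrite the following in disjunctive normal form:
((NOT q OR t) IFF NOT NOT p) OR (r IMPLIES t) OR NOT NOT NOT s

((NOT q OR t) IFF NOT NOT p) OR (r IMPLIES t) OR NOT NOT NOT s
≡ (((NOT q OR t) IMPLIES NOT NOT p) AND (NOT NOT p IMPLIES (NOT q OR t))) OR (r IMPLIES t) OR NOT NOT NOT s   [eliminate IFF]
≡ ((NOT (NOT q OR t) OR NOT NOT p) AND (NOT NOT p IMPLIES (NOT q OR t))) OR (r IMPLIES t) OR NOT NOT NOT s   [eliminate IMPLIES]
≡ ((NOT (NOT q OR t) OR NOT NOT p) AND (NOT NOT NOT p OR NOT q OR t)) OR (r IMPLIES t) OR NOT NOT NOT s   [eliminate IMPLIES]
≡ ((NOT (NOT q OR t) OR NOT NOT p) AND (NOT NOT NOT p OR NOT q OR t)) OR NOT r OR t OR NOT NOT NOT s   [eliminate IMPLIES]
≡ (((NOT NOT q AND NOT t) OR NOT NOT p) AND (NOT NOT NOT p OR NOT q OR t)) OR NOT r OR t OR NOT NOT NOT s   [De Morgan]
≡ (((q AND NOT t) OR NOT NOT p) AND (NOT NOT NOT p OR NOT q OR t)) OR NOT r OR t OR NOT NOT NOT s   [double negation]
≡ (((q AND NOT t) OR p) AND (NOT NOT NOT p OR NOT q OR t)) OR NOT r OR t OR NOT NOT NOT s   [double negation]
≡ (((q AND NOT t) OR p) AND (NOT p OR NOT q OR t)) OR NOT r OR t OR NOT NOT NOT s   [double negation]
≡ (((q AND NOT t) OR p) AND (NOT p OR NOT q OR t)) OR NOT r OR t OR NOT s   [double negation]
≡ (q AND NOT t AND NOT p) OR (q AND NOT t AND NOT q) OR (q AND NOT t AND t) OR (p AND NOT p) OR (p AND NOT q) OR (p AND t) OR NOT r OR t OR NOT s   [distribute AND over OR]
≡ (q AND NOT t AND NOT p) OR (p AND NOT q) OR NOT r OR t OR NOT s   [simplify]

(q AND NOT t AND NOT p) OR (p AND NOT q) OR NOT r OR t OR NOT s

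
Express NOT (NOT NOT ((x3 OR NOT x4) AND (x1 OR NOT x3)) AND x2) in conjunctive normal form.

NOT (NOT NOT ((x3 OR NOT x4) AND (x1 OR NOT x3)) AND x2)
≡ NOT NOT NOT ((x3 OR NOT x4) AND (x1 OR NOT x3)) OR NOT x2   (De Morgan)
≡ NOT ((x3 OR NOT x4) AND (x1 OR NOT x3)) OR NOT x2   (double negation)
≡ NOT (x3 OR NOT x4) OR NOT (x1 OR NOT x3) OR NOT x2   (De Morgan)
≡ (NOT x3 AND NOT NOT x4) OR NOT (x1 OR NOT x3) OR NOT x2   (De Morgan)
≡ (NOT x3 AND x4) OR NOT (x1 OR NOT x3) OR NOT x2   (double negation)
≡ (NOT x3 AND x4) OR (NOT x1 AND NOT NOT x3) OR NOT x2   (De Morgan)
≡ (NOT x3 AND x4) OR (NOT x1 AND x3) OR NOT x2   (double negation)
≡ (NOT x3 OR NOT x1 OR NOT x2) AND (NOT x3 OR x3 OR NOT x2) AND (x4 OR NOT x1 OR NOT x2) AND (x4 OR x3 OR NOT x2)   (distribute OR over AND)
≡ (NOT x3 OR NOT x1 OR NOT x2) AND (x4 OR NOT x1 OR NOT x2) AND (x4 OR x3 OR NOT x2)   (simplify)

(NOT x3 OR NOT x1 OR NOT x2) AND (x4 OR NOT x1 OR NOT x2) AND (x4 OR x3 OR NOT x2)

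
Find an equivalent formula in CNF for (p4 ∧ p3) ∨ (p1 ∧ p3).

(p4 ∨ p1) ∧ p3

(p4 ∧ p3) ∨ (p1 ∧ p3)
⇔ (p4 ∨ p1) ∧ (p4 ∨ p3) ∧ (p3 ∨ p1) ∧ (p3 ∨ p3)   [distribute ∨ over ∧]
⇔ (p4 ∨ p1) ∧ p3   [simplify]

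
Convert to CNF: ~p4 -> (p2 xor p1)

~p4 -> (p2 xor p1)
⇔ ~~p4 | (p2 xor p1)   — eliminate ->
⇔ ~~p4 | ((p2 | p1) & ~(p2 & p1))   — expand xor
⇔ p4 | ((p2 | p1) & ~(p2 & p1))   — double negation
⇔ p4 | ((p2 | p1) & (~p2 | ~p1))   — De Morgan
⇔ (p4 | p2 | p1) & (p4 | ~p2 | ~p1)   — distribute | over &

(p4 | p2 | p1) & (p4 | ~p2 | ~p1)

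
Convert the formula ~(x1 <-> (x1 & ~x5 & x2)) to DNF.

~(x1 <-> (x1 & ~x5 & x2))
= ~((x1 -> (x1 & ~x5 & x2)) & ((x1 & ~x5 & x2) -> x1))   [eliminate <->]
= ~((~x1 | (x1 & ~x5 & x2)) & ((x1 & ~x5 & x2) -> x1))   [eliminate ->]
= ~((~x1 | (x1 & ~x5 & x2)) & (~(x1 & ~x5 & x2) | x1))   [eliminate ->]
= ~(~x1 | (x1 & ~x5 & x2)) | ~(~(x1 & ~x5 & x2) | x1)   [De Morgan]
= (~~x1 & ~(x1 & ~x5 & x2)) | ~(~(x1 & ~x5 & x2) | x1)   [De Morgan]
= (x1 & ~(x1 & ~x5 & x2)) | ~(~(x1 & ~x5 & x2) | x1)   [double negation]
= (x1 & (~x1 | ~~x5 | ~x2)) | ~(~(x1 & ~x5 & x2) | x1)   [De Morgan]
= (x1 & (~x1 | x5 | ~x2)) | ~(~(x1 & ~x5 & x2) | x1)   [double negation]
= (x1 & (~x1 | x5 | ~x2)) | (~~(x1 & ~x5 & x2) & ~x1)   [De Morgan]
= (x1 & (~x1 | x5 | ~x2)) | (x1 & ~x5 & x2 & ~x1)   [double negation]
= (x1 & ~x1) | (x1 & x5) | (x1 & ~x2) | (x1 & ~x5 & x2 & ~x1)   [distribute & over |]
= (x1 & x5) | (x1 & ~x2)   [simplify]

(x1 & x5) | (x1 & ~x2)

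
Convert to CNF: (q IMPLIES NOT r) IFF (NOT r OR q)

(q OR NOT r) AND (NOT q OR NOT r)

(q IMPLIES NOT r) IFF (NOT r OR q)
≡ ((q IMPLIES NOT r) IMPLIES (NOT r OR q)) AND ((NOT r OR q) IMPLIES (q IMPLIES NOT r))   [eliminate IFF]
≡ (NOT (q IMPLIES NOT r) OR NOT r OR q) AND ((NOT r OR q) IMPLIES (q IMPLIES NOT r))   [eliminate IMPLIES]
≡ (NOT (NOT q OR NOT r) OR NOT r OR q) AND ((NOT r OR q) IMPLIES (q IMPLIES NOT r))   [eliminate IMPLIES]
≡ (NOT (NOT q OR NOT r) OR NOT r OR q) AND (NOT (NOT r OR q) OR (q IMPLIES NOT r))   [eliminate IMPLIES]
≡ (NOT (NOT q OR NOT r) OR NOT r OR q) AND (NOT (NOT r OR q) OR NOT q OR NOT r)   [eliminate IMPLIES]
≡ ((NOT NOT q AND NOT NOT r) OR NOT r OR q) AND (NOT (NOT r OR q) OR NOT q OR NOT r)   [De Morgan]
≡ ((q AND NOT NOT r) OR NOT r OR q) AND (NOT (NOT r OR q) OR NOT q OR NOT r)   [double negation]
≡ ((q AND r) OR NOT r OR q) AND (NOT (NOT r OR q) OR NOT q OR NOT r)   [double negation]
≡ ((q AND r) OR NOT r OR q) AND ((NOT NOT r AND NOT q) OR NOT q OR NOT r)   [De Morgan]
≡ ((q AND r) OR NOT r OR q) AND ((r AND NOT q) OR NOT q OR NOT r)   [double negation]
≡ (q OR NOT r OR q) AND (r OR NOT r OR q) AND (r OR NOT q OR NOT r) AND (NOT q OR NOT q OR NOT r)   [distribute OR over AND]
≡ (q OR NOT r) AND (NOT q OR NOT r)   [simplify]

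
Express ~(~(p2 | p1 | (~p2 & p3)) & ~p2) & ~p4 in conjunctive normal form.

~(~(p2 | p1 | (~p2 & p3)) & ~p2) & ~p4
≡ (~~(p2 | p1 | (~p2 & p3)) | ~~p2) & ~p4
≡ (p2 | p1 | (~p2 & p3) | ~~p2) & ~p4
≡ (p2 | p1 | (~p2 & p3) | p2) & ~p4
≡ (p2 | p1 | ~p2 | p2) & (p2 | p1 | p3 | p2) & ~p4
≡ (p2 | p1 | p3) & ~p4

(p2 | p1 | p3) & ~p4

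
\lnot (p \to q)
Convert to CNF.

p \land \lnot q

\lnot (p \to q)
⇔ \lnot (\lnot p \lor q)   [eliminate \to]
⇔ \lnot \lnot p \land \lnot q   [De Morgan]
⇔ p \land \lnot q   [double negation]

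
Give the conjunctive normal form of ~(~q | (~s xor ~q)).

q & (s | ~q)

~(~q | (~s xor ~q))
≡ ~(~q | ((~s | ~q) & ~(~s & ~q)))   [expand xor]
≡ ~~q & ~((~s | ~q) & ~(~s & ~q))   [De Morgan]
≡ q & ~((~s | ~q) & ~(~s & ~q))   [double negation]
≡ q & (~(~s | ~q) | ~~(~s & ~q))   [De Morgan]
≡ q & ((~~s & ~~q) | ~~(~s & ~q))   [De Morgan]
≡ q & ((s & ~~q) | ~~(~s & ~q))   [double negation]
≡ q & ((s & q) | ~~(~s & ~q))   [double negation]
≡ q & ((s & q) | (~s & ~q))   [double negation]
≡ q & (s | ~s) & (s | ~q) & (q | ~s) & (q | ~q)   [distribute | over &]
≡ q & (s | ~q)   [simplify]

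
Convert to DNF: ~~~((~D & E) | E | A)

~E & ~A

~~~((~D & E) | E | A)
≡ ~((~D & E) | E | A)   [double negation]
≡ ~(~D & E) & ~E & ~A   [De Morgan]
≡ (~~D | ~E) & ~E & ~A   [De Morgan]
≡ (D | ~E) & ~E & ~A   [double negation]
≡ (D & ~E & ~A) | (~E & ~E & ~A)   [distribute & over |]
≡ ~E & ~A   [simplify]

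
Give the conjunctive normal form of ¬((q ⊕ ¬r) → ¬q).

¬((q ⊕ ¬r) → ¬q)
⇔ ¬(¬(q ⊕ ¬r) ∨ ¬q)   — eliminate →
⇔ ¬(¬((q ∨ ¬r) ∧ ¬(q ∧ ¬r)) ∨ ¬q)   — expand ⊕
⇔ ¬¬((q ∨ ¬r) ∧ ¬(q ∧ ¬r)) ∧ ¬¬q   — De Morgan
⇔ (q ∨ ¬r) ∧ ¬(q ∧ ¬r) ∧ ¬¬q   — double negation
⇔ (q ∨ ¬r) ∧ (¬q ∨ ¬¬r) ∧ ¬¬q   — De Morgan
⇔ (q ∨ ¬r) ∧ (¬q ∨ r) ∧ ¬¬q   — double negation
⇔ (q ∨ ¬r) ∧ (¬q ∨ r) ∧ q   — double negation
⇔ (¬q ∨ r) ∧ q   — simplify

(¬q ∨ r) ∧ q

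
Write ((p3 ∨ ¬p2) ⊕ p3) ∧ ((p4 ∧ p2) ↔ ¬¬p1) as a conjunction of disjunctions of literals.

(p3 ∨ ¬p2) ∧ ¬p3 ∧ (¬p4 ∨ ¬p2 ∨ p1) ∧ (¬p1 ∨ p4) ∧ (¬p1 ∨ p2)

((p3 ∨ ¬p2) ⊕ p3) ∧ ((p4 ∧ p2) ↔ ¬¬p1)
⇔ (p3 ∨ ¬p2 ∨ p3) ∧ ¬((p3 ∨ ¬p2) ∧ p3) ∧ ((p4 ∧ p2) ↔ ¬¬p1)
⇔ (p3 ∨ ¬p2 ∨ p3) ∧ ¬((p3 ∨ ¬p2) ∧ p3) ∧ ((p4 ∧ p2) → ¬¬p1) ∧ (¬¬p1 → (p4 ∧ p2))
⇔ (p3 ∨ ¬p2 ∨ p3) ∧ ¬((p3 ∨ ¬p2) ∧ p3) ∧ (¬(p4 ∧ p2) ∨ ¬¬p1) ∧ (¬¬p1 → (p4 ∧ p2))
⇔ (p3 ∨ ¬p2 ∨ p3) ∧ ¬((p3 ∨ ¬p2) ∧ p3) ∧ (¬(p4 ∧ p2) ∨ ¬¬p1) ∧ (¬¬¬p1 ∨ (p4 ∧ p2))
⇔ (p3 ∨ ¬p2 ∨ p3) ∧ (¬(p3 ∨ ¬p2) ∨ ¬p3) ∧ (¬(p4 ∧ p2) ∨ ¬¬p1) ∧ (¬¬¬p1 ∨ (p4 ∧ p2))
⇔ (p3 ∨ ¬p2 ∨ p3) ∧ ((¬p3 ∧ ¬¬p2) ∨ ¬p3) ∧ (¬(p4 ∧ p2) ∨ ¬¬p1) ∧ (¬¬¬p1 ∨ (p4 ∧ p2))
⇔ (p3 ∨ ¬p2 ∨ p3) ∧ ((¬p3 ∧ p2) ∨ ¬p3) ∧ (¬(p4 ∧ p2) ∨ ¬¬p1) ∧ (¬¬¬p1 ∨ (p4 ∧ p2))
⇔ (p3 ∨ ¬p2 ∨ p3) ∧ ((¬p3 ∧ p2) ∨ ¬p3) ∧ (¬p4 ∨ ¬p2 ∨ ¬¬p1) ∧ (¬¬¬p1 ∨ (p4 ∧ p2))
⇔ (p3 ∨ ¬p2 ∨ p3) ∧ ((¬p3 ∧ p2) ∨ ¬p3) ∧ (¬p4 ∨ ¬p2 ∨ p1) ∧ (¬¬¬p1 ∨ (p4 ∧ p2))
⇔ (p3 ∨ ¬p2 ∨ p3) ∧ ((¬p3 ∧ p2) ∨ ¬p3) ∧ (¬p4 ∨ ¬p2 ∨ p1) ∧ (¬p1 ∨ (p4 ∧ p2))
⇔ (p3 ∨ ¬p2 ∨ p3) ∧ (¬p3 ∨ ¬p3) ∧ (p2 ∨ ¬p3) ∧ (¬p4 ∨ ¬p2 ∨ p1) ∧ (¬p1 ∨ p4) ∧ (¬p1 ∨ p2)
⇔ (p3 ∨ ¬p2) ∧ ¬p3 ∧ (¬p4 ∨ ¬p2 ∨ p1) ∧ (¬p1 ∨ p4) ∧ (¬p1 ∨ p2)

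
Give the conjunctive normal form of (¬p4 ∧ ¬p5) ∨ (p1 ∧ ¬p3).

(¬p4 ∧ ¬p5) ∨ (p1 ∧ ¬p3)
⇔ (¬p4 ∨ p1) ∧ (¬p4 ∨ ¬p3) ∧ (¬p5 ∨ p1) ∧ (¬p5 ∨ ¬p3)   [distribute ∨ over ∧]

(¬p4 ∨ p1) ∧ (¬p4 ∨ ¬p3) ∧ (¬p5 ∨ p1) ∧ (¬p5 ∨ ¬p3)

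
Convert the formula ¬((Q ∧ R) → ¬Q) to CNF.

¬((Q ∧ R) → ¬Q)
= ¬(¬(Q ∧ R) ∨ ¬Q)   (eliminate →)
= ¬¬(Q ∧ R) ∧ ¬¬Q   (De Morgan)
= Q ∧ R ∧ ¬¬Q   (double negation)
= Q ∧ R ∧ Q   (double negation)
= Q ∧ R   (simplify)

Q ∧ R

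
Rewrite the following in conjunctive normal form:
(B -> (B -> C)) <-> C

B | C

(B -> (B -> C)) <-> C
≡ ((B -> (B -> C)) -> C) & (C -> (B -> (B -> C)))   (eliminate <->)
≡ (~(B -> (B -> C)) | C) & (C -> (B -> (B -> C)))   (eliminate ->)
≡ (~(~B | (B -> C)) | C) & (C -> (B -> (B -> C)))   (eliminate ->)
≡ (~(~B | ~B | C) | C) & (C -> (B -> (B -> C)))   (eliminate ->)
≡ (~(~B | ~B | C) | C) & (~C | (B -> (B -> C)))   (eliminate ->)
≡ (~(~B | ~B | C) | C) & (~C | ~B | (B -> C))   (eliminate ->)
≡ (~(~B | ~B | C) | C) & (~C | ~B | ~B | C)   (eliminate ->)
≡ ((~~B & ~~B & ~C) | C) & (~C | ~B | ~B | C)   (De Morgan)
≡ ((B & ~~B & ~C) | C) & (~C | ~B | ~B | C)   (double negation)
≡ ((B & B & ~C) | C) & (~C | ~B | ~B | C)   (double negation)
≡ (B | C) & (B | C) & (~C | C) & (~C | ~B | ~B | C)   (distribute | over &)
≡ B | C   (simplify)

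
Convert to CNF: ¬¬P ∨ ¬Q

¬¬P ∨ ¬Q
≡ P ∨ ¬Q   [double negation]

P ∨ ¬Q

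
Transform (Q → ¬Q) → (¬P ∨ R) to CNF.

Q ∨ ¬P ∨ R

(Q → ¬Q) → (¬P ∨ R)
≡ ¬(Q → ¬Q) ∨ ¬P ∨ R   [eliminate →]
≡ ¬(¬Q ∨ ¬Q) ∨ ¬P ∨ R   [eliminate →]
≡ (¬¬Q ∧ ¬¬Q) ∨ ¬P ∨ R   [De Morgan]
≡ (Q ∧ ¬¬Q) ∨ ¬P ∨ R   [double negation]
≡ (Q ∧ Q) ∨ ¬P ∨ R   [double negation]
≡ (Q ∨ ¬P ∨ R) ∧ (Q ∨ ¬P ∨ R)   [distribute ∨ over ∧]
≡ Q ∨ ¬P ∨ R   [simplify]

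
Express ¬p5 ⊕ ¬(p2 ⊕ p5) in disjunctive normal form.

(¬p5 ∧ p2) ∨ (p5 ∧ p2)

¬p5 ⊕ ¬(p2 ⊕ p5)
⇔ (¬p5 ∧ ¬¬(p2 ⊕ p5)) ∨ (¬¬p5 ∧ ¬(p2 ⊕ p5))   (expand ⊕)
⇔ (¬p5 ∧ ¬¬((p2 ∧ ¬p5) ∨ (¬p2 ∧ p5))) ∨ (¬¬p5 ∧ ¬(p2 ⊕ p5))   (expand ⊕)
⇔ (¬p5 ∧ ¬¬((p2 ∧ ¬p5) ∨ (¬p2 ∧ p5))) ∨ (¬¬p5 ∧ ¬((p2 ∧ ¬p5) ∨ (¬p2 ∧ p5)))   (expand ⊕)
⇔ (¬p5 ∧ ((p2 ∧ ¬p5) ∨ (¬p2 ∧ p5))) ∨ (¬¬p5 ∧ ¬((p2 ∧ ¬p5) ∨ (¬p2 ∧ p5)))   (double negation)
⇔ (¬p5 ∧ ((p2 ∧ ¬p5) ∨ (¬p2 ∧ p5))) ∨ (p5 ∧ ¬((p2 ∧ ¬p5) ∨ (¬p2 ∧ p5)))   (double negation)
⇔ (¬p5 ∧ ((p2 ∧ ¬p5) ∨ (¬p2 ∧ p5))) ∨ (p5 ∧ ¬(p2 ∧ ¬p5) ∧ ¬(¬p2 ∧ p5))   (De Morgan)
⇔ (¬p5 ∧ ((p2 ∧ ¬p5) ∨ (¬p2 ∧ p5))) ∨ (p5 ∧ (¬p2 ∨ ¬¬p5) ∧ ¬(¬p2 ∧ p5))   (De Morgan)
⇔ (¬p5 ∧ ((p2 ∧ ¬p5) ∨ (¬p2 ∧ p5))) ∨ (p5 ∧ (¬p2 ∨ p5) ∧ ¬(¬p2 ∧ p5))   (double negation)
⇔ (¬p5 ∧ ((p2 ∧ ¬p5) ∨ (¬p2 ∧ p5))) ∨ (p5 ∧ (¬p2 ∨ p5) ∧ (¬¬p2 ∨ ¬p5))   (De Morgan)
⇔ (¬p5 ∧ ((p2 ∧ ¬p5) ∨ (¬p2 ∧ p5))) ∨ (p5 ∧ (¬p2 ∨ p5) ∧ (p2 ∨ ¬p5))   (double negation)
⇔ (¬p5 ∧ p2 ∧ ¬p5) ∨ (¬p5 ∧ ¬p2 ∧ p5) ∨ (p5 ∧ ¬p2 ∧ p2) ∨ (p5 ∧ ¬p2 ∧ ¬p5) ∨ (p5 ∧ p5 ∧ p2) ∨ (p5 ∧ p5 ∧ ¬p5)   (distribute ∧ over ∨)
⇔ (¬p5 ∧ p2) ∨ (p5 ∧ p2)   (simplify)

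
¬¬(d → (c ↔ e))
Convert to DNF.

¬¬(d → (c ↔ e))
⇔ ¬¬(¬d ∨ (c ↔ e))
⇔ ¬¬(¬d ∨ (c → e) ∧ (e → c))
⇔ ¬¬(¬d ∨ (¬c ∨ e) ∧ (e → c))
⇔ ¬¬(¬d ∨ (¬c ∨ e) ∧ (¬e ∨ c))
⇔ ¬d ∨ (¬c ∨ e) ∧ (¬e ∨ c)
⇔ ¬d ∨ ¬c ∧ ¬e ∨ ¬c ∧ c ∨ e ∧ ¬e ∨ e ∧ c
⇔ ¬d ∨ ¬c ∧ ¬e ∨ e ∧ c

¬d ∨ ¬c ∧ ¬e ∨ e ∧ c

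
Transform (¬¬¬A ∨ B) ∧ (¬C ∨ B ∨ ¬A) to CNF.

(¬¬¬A ∨ B) ∧ (¬C ∨ B ∨ ¬A)
≡ (¬A ∨ B) ∧ (¬C ∨ B ∨ ¬A)   [double negation]
≡ ¬A ∨ B   [simplify]

¬A ∨ B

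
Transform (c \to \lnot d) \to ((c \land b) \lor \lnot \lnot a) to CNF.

(c \to \lnot d) \to ((c \land b) \lor \lnot \lnot a)
≡ \lnot (c \to \lnot d) \lor (c \land b) \lor \lnot \lnot a   (eliminate \to)
≡ \lnot (\lnot c \lor \lnot d) \lor (c \land b) \lor \lnot \lnot a   (eliminate \to)
≡ (\lnot \lnot c \land \lnot \lnot d) \lor (c \land b) \lor \lnot \lnot a   (De Morgan)
≡ (c \land \lnot \lnot d) \lor (c \land b) \lor \lnot \lnot a   (double negation)
≡ (c \land d) \lor (c \land b) \lor \lnot \lnot a   (double negation)
≡ (c \land d) \lor (c \land b) \lor a   (double negation)
≡ (c \lor c \lor a) \land (c \lor b \lor a) \land (d \lor c \lor a) \land (d \lor b \lor a)   (distribute \lor over \land)
≡ (c \lor a) \land (d \lor b \lor a)   (simplify)

(c \lor a) \land (d \lor b \lor a)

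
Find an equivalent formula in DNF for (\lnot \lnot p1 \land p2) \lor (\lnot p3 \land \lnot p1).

(p1 \land p2) \lor (\lnot p3 \land \lnot p1)

(\lnot \lnot p1 \land p2) \lor (\lnot p3 \land \lnot p1)
≡ (p1 \land p2) \lor (\lnot p3 \land \lnot p1)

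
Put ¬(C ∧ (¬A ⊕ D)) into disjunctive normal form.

¬(C ∧ (¬A ⊕ D))
⇔ ¬(C ∧ ((¬A ∧ ¬D) ∨ (¬¬A ∧ D)))   [expand ⊕]
⇔ ¬C ∨ ¬((¬A ∧ ¬D) ∨ (¬¬A ∧ D))   [De Morgan]
⇔ ¬C ∨ (¬(¬A ∧ ¬D) ∧ ¬(¬¬A ∧ D))   [De Morgan]
⇔ ¬C ∨ ((¬¬A ∨ ¬¬D) ∧ ¬(¬¬A ∧ D))   [De Morgan]
⇔ ¬C ∨ ((A ∨ ¬¬D) ∧ ¬(¬¬A ∧ D))   [double negation]
⇔ ¬C ∨ ((A ∨ D) ∧ ¬(¬¬A ∧ D))   [double negation]
⇔ ¬C ∨ ((A ∨ D) ∧ (¬¬¬A ∨ ¬D))   [De Morgan]
⇔ ¬C ∨ ((A ∨ D) ∧ (¬A ∨ ¬D))   [double negation]
⇔ ¬C ∨ (A ∧ ¬A) ∨ (A ∧ ¬D) ∨ (D ∧ ¬A) ∨ (D ∧ ¬D)   [distribute ∧ over ∨]
⇔ ¬C ∨ (A ∧ ¬D) ∨ (D ∧ ¬A)   [simplify]

¬C ∨ (A ∧ ¬D) ∨ (D ∧ ¬A)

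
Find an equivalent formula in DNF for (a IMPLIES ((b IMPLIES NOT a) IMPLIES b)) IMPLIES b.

(a AND NOT b) OR b

(a IMPLIES ((b IMPLIES NOT a) IMPLIES b)) IMPLIES b
≡ NOT (a IMPLIES ((b IMPLIES NOT a) IMPLIES b)) OR b
≡ NOT (NOT a OR ((b IMPLIES NOT a) IMPLIES b)) OR b
≡ NOT (NOT a OR NOT (b IMPLIES NOT a) OR b) OR b
≡ NOT (NOT a OR NOT (NOT b OR NOT a) OR b) OR b
≡ (NOT NOT a AND NOT NOT (NOT b OR NOT a) AND NOT b) OR b
≡ (a AND NOT NOT (NOT b OR NOT a) AND NOT b) OR b
≡ (a AND (NOT b OR NOT a) AND NOT b) OR b
≡ (a AND NOT b AND NOT b) OR (a AND NOT a AND NOT b) OR b
≡ (a AND NOT b) OR b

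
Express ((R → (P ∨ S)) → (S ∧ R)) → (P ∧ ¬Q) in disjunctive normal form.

((R → (P ∨ S)) → (S ∧ R)) → (P ∧ ¬Q)
⇔ ¬((R → (P ∨ S)) → (S ∧ R)) ∨ (P ∧ ¬Q)   [eliminate →]
⇔ ¬(¬(R → (P ∨ S)) ∨ (S ∧ R)) ∨ (P ∧ ¬Q)   [eliminate →]
⇔ ¬(¬(¬R ∨ P ∨ S) ∨ (S ∧ R)) ∨ (P ∧ ¬Q)   [eliminate →]
⇔ (¬¬(¬R ∨ P ∨ S) ∧ ¬(S ∧ R)) ∨ (P ∧ ¬Q)   [De Morgan]
⇔ ((¬R ∨ P ∨ S) ∧ ¬(S ∧ R)) ∨ (P ∧ ¬Q)   [double negation]
⇔ ((¬R ∨ P ∨ S) ∧ (¬S ∨ ¬R)) ∨ (P ∧ ¬Q)   [De Morgan]
⇔ (¬R ∧ ¬S) ∨ (¬R ∧ ¬R) ∨ (P ∧ ¬S) ∨ (P ∧ ¬R) ∨ (S ∧ ¬S) ∨ (S ∧ ¬R) ∨ (P ∧ ¬Q)   [distribute ∧ over ∨]
⇔ ¬R ∨ (P ∧ ¬S) ∨ (P ∧ ¬Q)   [simplify]

¬R ∨ (P ∧ ¬S) ∨ (P ∧ ¬Q)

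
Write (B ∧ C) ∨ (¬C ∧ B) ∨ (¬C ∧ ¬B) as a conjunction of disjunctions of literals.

(B ∧ C) ∨ (¬C ∧ B) ∨ (¬C ∧ ¬B)
⇔ (B ∨ ¬C ∨ ¬C) ∧ (B ∨ ¬C ∨ ¬B) ∧ (B ∨ B ∨ ¬C) ∧ (B ∨ B ∨ ¬B) ∧ (C ∨ ¬C ∨ ¬C) ∧ (C ∨ ¬C ∨ ¬B) ∧ (C ∨ B ∨ ¬C) ∧ (C ∨ B ∨ ¬B)   — distribute ∨ over ∧
⇔ B ∨ ¬C   — simplify

B ∨ ¬C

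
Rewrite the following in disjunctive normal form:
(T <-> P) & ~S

(~T & ~P & ~S) | (P & T & ~S)

(T <-> P) & ~S
= (T -> P) & (P -> T) & ~S
= (~T | P) & (P -> T) & ~S
= (~T | P) & (~P | T) & ~S
= (~T & ~P & ~S) | (~T & T & ~S) | (P & ~P & ~S) | (P & T & ~S)
= (~T & ~P & ~S) | (P & T & ~S)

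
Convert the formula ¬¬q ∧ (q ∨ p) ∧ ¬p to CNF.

¬¬q ∧ (q ∨ p) ∧ ¬p
= q ∧ (q ∨ p) ∧ ¬p   [double negation]
= q ∧ ¬p   [simplify]

q ∧ ¬p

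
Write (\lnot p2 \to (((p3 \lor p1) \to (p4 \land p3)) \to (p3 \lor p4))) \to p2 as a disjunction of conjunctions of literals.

(\lnot p2 \to (((p3 \lor p1) \to (p4 \land p3)) \to (p3 \lor p4))) \to p2
⇔ \lnot (\lnot p2 \to (((p3 \lor p1) \to (p4 \land p3)) \to (p3 \lor p4))) \lor p2   [eliminate \to]
⇔ \lnot (\lnot \lnot p2 \lor (((p3 \lor p1) \to (p4 \land p3)) \to (p3 \lor p4))) \lor p2   [eliminate \to]
⇔ \lnot (\lnot \lnot p2 \lor \lnot ((p3 \lor p1) \to (p4 \land p3)) \lor p3 \lor p4) \lor p2   [eliminate \to]
⇔ \lnot (\lnot \lnot p2 \lor \lnot (\lnot (p3 \lor p1) \lor (p4 \land p3)) \lor p3 \lor p4) \lor p2   [eliminate \to]
⇔ (\lnot \lnot \lnot p2 \land \lnot \lnot (\lnot (p3 \lor p1) \lor (p4 \land p3)) \land \lnot p3 \land \lnot p4) \lor p2   [De Morgan]
⇔ (\lnot p2 \land \lnot \lnot (\lnot (p3 \lor p1) \lor (p4 \land p3)) \land \lnot p3 \land \lnot p4) \lor p2   [double negation]
⇔ (\lnot p2 \land (\lnot (p3 \lor p1) \lor (p4 \land p3)) \land \lnot p3 \land \lnot p4) \lor p2   [double negation]
⇔ (\lnot p2 \land ((\lnot p3 \land \lnot p1) \lor (p4 \land p3)) \land \lnot p3 \land \lnot p4) \lor p2   [De Morgan]
⇔ (\lnot p2 \land \lnot p3 \land \lnot p1 \land \lnot p3 \land \lnot p4) \lor (\lnot p2 \land p4 \land p3 \land \lnot p3 \land \lnot p4) \lor p2   [distribute \land over \lor]
⇔ (\lnot p2 \land \lnot p3 \land \lnot p1 \land \lnot p4) \lor p2   [simplify]

(\lnot p2 \land \lnot p3 \land \lnot p1 \land \lnot p4) \lor p2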